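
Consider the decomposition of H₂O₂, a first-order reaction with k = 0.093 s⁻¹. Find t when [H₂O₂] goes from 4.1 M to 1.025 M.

14.91 s

Step 1: For first-order: t = ln([H₂O₂]₀/[H₂O₂])/k
Step 2: t = ln(4.1/1.025)/0.093
Step 3: t = ln(4)/0.093
Step 4: t = 1.386/0.093 = 14.91 s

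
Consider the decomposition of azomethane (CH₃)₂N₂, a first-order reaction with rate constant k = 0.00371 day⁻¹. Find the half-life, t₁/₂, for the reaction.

186.8 day

Step 1: For a first-order reaction, t₁/₂ = ln(2)/k
Step 2: t₁/₂ = ln(2)/0.00371
Step 3: t₁/₂ = 0.6931/0.00371 = 186.8 day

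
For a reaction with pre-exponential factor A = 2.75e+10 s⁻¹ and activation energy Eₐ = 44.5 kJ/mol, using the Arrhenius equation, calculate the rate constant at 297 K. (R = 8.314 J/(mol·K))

4.10e+02 s⁻¹

Step 1: Use the Arrhenius equation: k = A × exp(-Eₐ/RT)
Step 2: Convert Eₐ to J/mol: 44.5 kJ/mol = 44500 J/mol
Step 3: Calculate the exponent: -Eₐ/(RT) = -44500/(8.314 × 297) = -18.02161
Step 4: k = 2.75e+10 × exp(-18.02161)
Step 5: k = 2.75e+10 × 1.49044e-08 = 4.0987e+02 s⁻¹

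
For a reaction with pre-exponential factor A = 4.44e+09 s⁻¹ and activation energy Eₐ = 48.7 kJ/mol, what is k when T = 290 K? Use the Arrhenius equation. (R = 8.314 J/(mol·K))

7.50e+00 s⁻¹

Step 1: Use the Arrhenius equation: k = A × exp(-Eₐ/RT)
Step 2: Convert Eₐ to J/mol: 48.7 kJ/mol = 48700 J/mol
Step 3: Calculate the exponent: -Eₐ/(RT) = -48700/(8.314 × 290) = -20.19858
Step 4: k = 4.44e+09 × exp(-20.19858)
Step 5: k = 4.44e+09 × 1.68993e-09 = 7.5033e+00 s⁻¹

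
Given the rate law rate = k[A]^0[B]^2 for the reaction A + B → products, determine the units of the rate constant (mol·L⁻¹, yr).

(mol·L⁻¹)⁻¹·yr⁻¹

Step 1: Overall order = 0 + 2 = 2.
Step 2: rate has units mol·L⁻¹·yr⁻¹; [A]^0[B]^2 has units (mol·L⁻¹)^2.
Step 3: k = rate/([A]^0[B]^2), so units of k = (mol·L⁻¹)^(1-2)·yr⁻¹ = (mol·L⁻¹)⁻¹·yr⁻¹.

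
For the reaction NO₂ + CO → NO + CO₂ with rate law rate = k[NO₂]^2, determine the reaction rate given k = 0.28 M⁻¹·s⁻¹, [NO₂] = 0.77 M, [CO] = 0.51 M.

0.166 M/s

Step 1: The rate law is rate = k[NO₂]^2
Step 2: Note that the rate does not depend on [CO] (zero order in CO).
Step 3: rate = 0.28 × (0.77)^2 = 0.166012 M/s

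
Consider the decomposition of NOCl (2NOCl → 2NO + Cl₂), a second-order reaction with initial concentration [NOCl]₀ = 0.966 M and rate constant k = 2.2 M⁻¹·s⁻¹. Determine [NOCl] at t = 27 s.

0.01655 M

Step 1: For a second-order reaction: 1/[NOCl] = 1/[NOCl]₀ + kt
Step 2: 1/[NOCl] = 1/0.966 + 2.2 × 27
Step 3: 1/[NOCl] = 1.035 + 59.4 = 60.44
Step 4: [NOCl] = 1/60.44 = 0.01655 M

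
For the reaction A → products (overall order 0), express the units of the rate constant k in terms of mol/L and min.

mol/L·min⁻¹

Step 1: For overall order n, rate = k × (concentration)^n.
Step 2: Rate has units mol/L·min⁻¹; concentration term has units (mol/L)^0.
Step 3: k = rate / (concentration)^n, so units of k = (mol/L)^(1-0)·min⁻¹ = mol/L·min⁻¹.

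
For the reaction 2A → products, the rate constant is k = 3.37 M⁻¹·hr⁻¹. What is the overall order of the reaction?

second order (2)

Step 1: The units of k for an nth-order reaction are (concentration)^(1-n)·(time)⁻¹.
Step 2: Here k has units M⁻¹·hr⁻¹, so the concentration exponent is -1.
Step 3: 1 - n = -1 ⇒ n = 2. The reaction is second order.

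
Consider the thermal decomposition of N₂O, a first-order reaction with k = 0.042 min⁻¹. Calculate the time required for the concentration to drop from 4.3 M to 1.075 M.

33.01 min

Step 1: For first-order: t = ln([N₂O]₀/[N₂O])/k
Step 2: t = ln(4.3/1.075)/0.042
Step 3: t = ln(4)/0.042
Step 4: t = 1.386/0.042 = 33.01 min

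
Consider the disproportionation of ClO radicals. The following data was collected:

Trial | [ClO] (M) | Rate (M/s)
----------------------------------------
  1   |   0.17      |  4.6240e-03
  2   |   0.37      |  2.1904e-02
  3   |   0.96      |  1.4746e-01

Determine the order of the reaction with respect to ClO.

second order (2)

Step 1: Compare trials to find order n where rate₂/rate₁ = ([ClO]₂/[ClO]₁)^n
Step 2: rate₂/rate₁ = 2.1904e-02/4.6240e-03 = 4.737
Step 3: [ClO]₂/[ClO]₁ = 0.37/0.17 = 2.176
Step 4: n = ln(4.737)/ln(2.176) = 2.00 ≈ 2
Step 5: The reaction is second order in ClO.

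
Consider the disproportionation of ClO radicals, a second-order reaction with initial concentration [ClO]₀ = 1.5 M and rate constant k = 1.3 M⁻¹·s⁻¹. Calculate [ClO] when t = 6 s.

0.1181 M

Step 1: For a second-order reaction: 1/[ClO] = 1/[ClO]₀ + kt
Step 2: 1/[ClO] = 1/1.5 + 1.3 × 6
Step 3: 1/[ClO] = 0.6667 + 7.8 = 8.467
Step 4: [ClO] = 1/8.467 = 0.1181 M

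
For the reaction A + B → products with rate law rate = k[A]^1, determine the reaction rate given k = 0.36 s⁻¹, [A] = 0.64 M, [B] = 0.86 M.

0.2304 M/s

Step 1: The rate law is rate = k[A]^1
Step 2: Note that the rate does not depend on [B] (zero order in B).
Step 3: rate = 0.36 × (0.64)^1 = 0.2304 M/s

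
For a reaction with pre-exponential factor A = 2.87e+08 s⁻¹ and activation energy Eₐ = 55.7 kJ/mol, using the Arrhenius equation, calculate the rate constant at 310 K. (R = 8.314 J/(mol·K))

1.18e-01 s⁻¹

Step 1: Use the Arrhenius equation: k = A × exp(-Eₐ/RT)
Step 2: Convert Eₐ to J/mol: 55.7 kJ/mol = 55700 J/mol
Step 3: Calculate the exponent: -Eₐ/(RT) = -55700/(8.314 × 310) = -21.61143
Step 4: k = 2.87e+08 × exp(-21.61143)
Step 5: k = 2.87e+08 × 4.11410e-10 = 1.1807e-01 s⁻¹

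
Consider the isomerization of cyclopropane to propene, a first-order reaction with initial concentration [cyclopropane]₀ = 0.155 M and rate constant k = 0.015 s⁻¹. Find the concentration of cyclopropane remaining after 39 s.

0.08635 M

Step 1: For a first-order reaction: [cyclopropane] = [cyclopropane]₀ × e^(-kt)
Step 2: [cyclopropane] = 0.155 × e^(-0.015 × 39)
Step 3: [cyclopropane] = 0.155 × e^(-0.585)
Step 4: [cyclopropane] = 0.155 × 0.557106 = 0.08635 M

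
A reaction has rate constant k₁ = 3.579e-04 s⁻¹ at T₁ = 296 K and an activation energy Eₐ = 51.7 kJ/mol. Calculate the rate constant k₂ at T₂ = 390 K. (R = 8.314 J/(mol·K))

5.660e-02 s⁻¹

Step 1: Use the two-temperature Arrhenius form: ln(k₂/k₁) = -Eₐ/R × (1/T₂ - 1/T₁)
Step 2: Convert Eₐ to J/mol: 51.7 kJ/mol = 51700 J/mol
Step 3: 1/T₂ - 1/T₁ = 1/390 - 1/296 = -8.142758e-04 K⁻¹
Step 4: ln(k₂/k₁) = -51700/8.314 × -8.142758e-04 = 5.06351
Step 5: k₂ = k₁ × exp(5.06351) = 3.579e-04 × 1.58145e+02 = 5.660e-02 s⁻¹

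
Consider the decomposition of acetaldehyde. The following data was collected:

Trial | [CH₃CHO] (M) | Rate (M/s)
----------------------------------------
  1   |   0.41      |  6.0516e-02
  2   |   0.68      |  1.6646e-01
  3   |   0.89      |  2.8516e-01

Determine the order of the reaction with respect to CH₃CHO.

second order (2)

Step 1: Compare trials to find order n where rate₂/rate₁ = ([CH₃CHO]₂/[CH₃CHO]₁)^n
Step 2: rate₂/rate₁ = 1.6646e-01/6.0516e-02 = 2.751
Step 3: [CH₃CHO]₂/[CH₃CHO]₁ = 0.68/0.41 = 1.659
Step 4: n = ln(2.751)/ln(1.659) = 2.00 ≈ 2
Step 5: The reaction is second order in CH₃CHO.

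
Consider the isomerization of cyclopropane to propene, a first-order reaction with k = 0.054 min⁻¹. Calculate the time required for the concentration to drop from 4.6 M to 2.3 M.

12.84 min

Step 1: For first-order: t = ln([cyclopropane]₀/[cyclopropane])/k
Step 2: t = ln(4.6/2.3)/0.054
Step 3: t = ln(2)/0.054
Step 4: t = 0.6931/0.054 = 12.84 min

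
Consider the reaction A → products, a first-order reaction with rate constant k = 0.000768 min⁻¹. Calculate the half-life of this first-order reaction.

902.5 min

Step 1: For a first-order reaction, t₁/₂ = ln(2)/k
Step 2: t₁/₂ = ln(2)/0.000768
Step 3: t₁/₂ = 0.6931/0.000768 = 902.5 min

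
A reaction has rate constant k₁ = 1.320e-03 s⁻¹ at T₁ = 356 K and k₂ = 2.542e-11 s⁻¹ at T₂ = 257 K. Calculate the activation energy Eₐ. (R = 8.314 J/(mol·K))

136.5 kJ/mol

Step 1: Use the two-temperature Arrhenius form: ln(k₂/k₁) = -Eₐ/R × (1/T₂ - 1/T₁)
Step 2: ln(k₂/k₁) = ln(2.542e-11/1.320e-03) = ln(1.92576e-08) = -17.7654
Step 3: 1/T₂ - 1/T₁ = 1/257 - 1/356 = 1.082062e-03 K⁻¹
Step 4: Eₐ = -R × ln(k₂/k₁) / (1/T₂ - 1/T₁) = -8.314 × -17.7654 / 1.082062e-03
Step 5: Eₐ = 1.3650e+05 J/mol = 136.5 kJ/mol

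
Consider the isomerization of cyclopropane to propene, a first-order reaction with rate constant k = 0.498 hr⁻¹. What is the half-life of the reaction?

1.392 hr

Step 1: For a first-order reaction, t₁/₂ = ln(2)/k
Step 2: t₁/₂ = ln(2)/0.498
Step 3: t₁/₂ = 0.6931/0.498 = 1.392 hr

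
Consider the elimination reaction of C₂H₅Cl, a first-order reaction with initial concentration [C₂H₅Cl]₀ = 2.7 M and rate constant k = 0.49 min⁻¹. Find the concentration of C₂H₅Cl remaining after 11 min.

0.01232 M

Step 1: For a first-order reaction: [C₂H₅Cl] = [C₂H₅Cl]₀ × e^(-kt)
Step 2: [C₂H₅Cl] = 2.7 × e^(-0.49 × 11)
Step 3: [C₂H₅Cl] = 2.7 × e^(-5.39)
Step 4: [C₂H₅Cl] = 2.7 × 0.00456197 = 0.01232 M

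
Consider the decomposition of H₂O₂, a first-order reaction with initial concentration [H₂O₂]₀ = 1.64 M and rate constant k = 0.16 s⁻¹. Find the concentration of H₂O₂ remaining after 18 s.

0.09206 M

Step 1: For a first-order reaction: [H₂O₂] = [H₂O₂]₀ × e^(-kt)
Step 2: [H₂O₂] = 1.64 × e^(-0.16 × 18)
Step 3: [H₂O₂] = 1.64 × e^(-2.88)
Step 4: [H₂O₂] = 1.64 × 0.0561348 = 0.09206 M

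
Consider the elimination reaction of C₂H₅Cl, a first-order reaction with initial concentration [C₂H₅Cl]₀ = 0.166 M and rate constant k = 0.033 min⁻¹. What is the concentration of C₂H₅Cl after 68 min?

0.0176 M

Step 1: For a first-order reaction: [C₂H₅Cl] = [C₂H₅Cl]₀ × e^(-kt)
Step 2: [C₂H₅Cl] = 0.166 × e^(-0.033 × 68)
Step 3: [C₂H₅Cl] = 0.166 × e^(-2.244)
Step 4: [C₂H₅Cl] = 0.166 × 0.106034 = 0.0176 M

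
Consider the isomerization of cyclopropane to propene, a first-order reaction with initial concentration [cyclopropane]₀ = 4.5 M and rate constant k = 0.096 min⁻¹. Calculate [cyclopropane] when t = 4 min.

3.065 M

Step 1: For a first-order reaction: [cyclopropane] = [cyclopropane]₀ × e^(-kt)
Step 2: [cyclopropane] = 4.5 × e^(-0.096 × 4)
Step 3: [cyclopropane] = 4.5 × e^(-0.384)
Step 4: [cyclopropane] = 4.5 × 0.681131 = 3.065 M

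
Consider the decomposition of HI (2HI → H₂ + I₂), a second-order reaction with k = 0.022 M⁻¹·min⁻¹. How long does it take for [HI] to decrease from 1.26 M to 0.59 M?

40.97 min

Step 1: For second-order: t = (1/[HI] - 1/[HI]₀)/k
Step 2: t = (1/0.59 - 1/1.26)/0.022
Step 3: t = (1.695 - 0.7937)/0.022
Step 4: t = 0.9013/0.022 = 40.97 min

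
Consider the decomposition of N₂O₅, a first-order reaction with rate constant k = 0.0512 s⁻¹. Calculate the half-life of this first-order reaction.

13.54 s

Step 1: For a first-order reaction, t₁/₂ = ln(2)/k
Step 2: t₁/₂ = ln(2)/0.0512
Step 3: t₁/₂ = 0.6931/0.0512 = 13.54 s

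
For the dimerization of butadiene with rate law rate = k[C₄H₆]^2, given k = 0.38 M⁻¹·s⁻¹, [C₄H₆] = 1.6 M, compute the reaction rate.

0.9728 M/s

Step 1: Identify the rate law: rate = k[C₄H₆]^2
Step 2: Substitute values: rate = 0.38 × (1.6)^2
Step 3: Calculate: rate = 0.38 × 2.56 = 0.9728 M/s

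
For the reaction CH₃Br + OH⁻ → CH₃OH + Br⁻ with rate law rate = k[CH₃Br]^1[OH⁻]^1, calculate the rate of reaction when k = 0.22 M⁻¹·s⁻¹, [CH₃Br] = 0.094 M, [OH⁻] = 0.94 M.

0.01944 M/s

Step 1: The rate law is rate = k[CH₃Br]^1[OH⁻]^1
Step 2: Substitute: rate = 0.22 × (0.094)^1 × (0.94)^1
Step 3: rate = 0.22 × 0.094 × 0.94 = 0.0194392 M/s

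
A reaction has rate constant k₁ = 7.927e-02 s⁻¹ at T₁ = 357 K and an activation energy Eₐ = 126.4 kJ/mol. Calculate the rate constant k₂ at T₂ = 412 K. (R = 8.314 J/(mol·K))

2.334e+01 s⁻¹

Step 1: Use the two-temperature Arrhenius form: ln(k₂/k₁) = -Eₐ/R × (1/T₂ - 1/T₁)
Step 2: Convert Eₐ to J/mol: 126.4 kJ/mol = 126400 J/mol
Step 3: 1/T₂ - 1/T₁ = 1/412 - 1/357 = -3.739360e-04 K⁻¹
Step 4: ln(k₂/k₁) = -126400/8.314 × -3.739360e-04 = 5.68505
Step 5: k₂ = k₁ × exp(5.68505) = 7.927e-02 × 2.94433e+02 = 2.334e+01 s⁻¹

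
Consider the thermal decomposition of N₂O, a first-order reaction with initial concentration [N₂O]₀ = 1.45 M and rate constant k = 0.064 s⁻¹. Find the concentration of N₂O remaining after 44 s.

0.08678 M

Step 1: For a first-order reaction: [N₂O] = [N₂O]₀ × e^(-kt)
Step 2: [N₂O] = 1.45 × e^(-0.064 × 44)
Step 3: [N₂O] = 1.45 × e^(-2.816)
Step 4: [N₂O] = 1.45 × 0.0598448 = 0.08678 M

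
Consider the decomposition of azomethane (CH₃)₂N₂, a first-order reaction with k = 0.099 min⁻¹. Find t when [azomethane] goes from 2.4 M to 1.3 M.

6.193 min

Step 1: For first-order: t = ln([azomethane]₀/[azomethane])/k
Step 2: t = ln(2.4/1.3)/0.099
Step 3: t = ln(1.846)/0.099
Step 4: t = 0.6131/0.099 = 6.193 min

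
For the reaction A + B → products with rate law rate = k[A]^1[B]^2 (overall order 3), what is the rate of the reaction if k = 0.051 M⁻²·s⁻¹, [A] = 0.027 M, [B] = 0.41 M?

0.0002315 M/s

Step 1: The rate law is rate = k[A]^1[B]^2, overall order = 1+2 = 3
Step 2: Substitute values: rate = 0.051 × (0.027)^1 × (0.41)^2
Step 3: rate = 0.051 × 0.027 × 0.1681 = 0.000231474 M/s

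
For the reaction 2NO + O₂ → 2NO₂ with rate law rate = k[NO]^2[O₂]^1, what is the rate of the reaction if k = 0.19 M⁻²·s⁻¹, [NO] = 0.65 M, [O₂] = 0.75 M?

0.06021 M/s

Step 1: The rate law is rate = k[NO]^2[O₂]^1
Step 2: Substitute: rate = 0.19 × (0.65)^2 × (0.75)^1
Step 3: rate = 0.19 × 0.4225 × 0.75 = 0.0602063 M/s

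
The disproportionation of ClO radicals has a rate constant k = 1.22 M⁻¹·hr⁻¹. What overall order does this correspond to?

second order (2)

Step 1: The units of k for an nth-order reaction are (concentration)^(1-n)·(time)⁻¹.
Step 2: Here k has units M⁻¹·hr⁻¹, so the concentration exponent is -1.
Step 3: 1 - n = -1 ⇒ n = 2. The reaction is second order.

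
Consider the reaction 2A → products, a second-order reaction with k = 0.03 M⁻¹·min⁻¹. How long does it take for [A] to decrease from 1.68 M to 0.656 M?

30.97 min

Step 1: For second-order: t = (1/[A] - 1/[A]₀)/k
Step 2: t = (1/0.656 - 1/1.68)/0.03
Step 3: t = (1.524 - 0.5952)/0.03
Step 4: t = 0.9292/0.03 = 30.97 min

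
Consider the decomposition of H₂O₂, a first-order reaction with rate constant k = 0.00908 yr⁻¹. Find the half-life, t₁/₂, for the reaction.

76.34 yr

Step 1: For a first-order reaction, t₁/₂ = ln(2)/k
Step 2: t₁/₂ = ln(2)/0.00908
Step 3: t₁/₂ = 0.6931/0.00908 = 76.34 yr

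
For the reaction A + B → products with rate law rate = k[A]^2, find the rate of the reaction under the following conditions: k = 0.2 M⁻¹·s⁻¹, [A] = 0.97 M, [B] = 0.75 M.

0.1882 M/s

Step 1: The rate law is rate = k[A]^2
Step 2: Note that the rate does not depend on [B] (zero order in B).
Step 3: rate = 0.2 × (0.97)^2 = 0.18818 M/s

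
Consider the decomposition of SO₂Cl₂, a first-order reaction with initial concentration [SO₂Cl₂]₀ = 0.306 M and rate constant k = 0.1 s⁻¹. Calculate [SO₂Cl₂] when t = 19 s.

0.04577 M

Step 1: For a first-order reaction: [SO₂Cl₂] = [SO₂Cl₂]₀ × e^(-kt)
Step 2: [SO₂Cl₂] = 0.306 × e^(-0.1 × 19)
Step 3: [SO₂Cl₂] = 0.306 × e^(-1.9)
Step 4: [SO₂Cl₂] = 0.306 × 0.149569 = 0.04577 M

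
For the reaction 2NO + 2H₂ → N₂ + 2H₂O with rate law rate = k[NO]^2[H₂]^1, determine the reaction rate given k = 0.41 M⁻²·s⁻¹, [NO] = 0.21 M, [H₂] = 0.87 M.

0.01573 M/s

Step 1: The rate law is rate = k[NO]^2[H₂]^1
Step 2: Substitute: rate = 0.41 × (0.21)^2 × (0.87)^1
Step 3: rate = 0.41 × 0.0441 × 0.87 = 0.0157305 M/s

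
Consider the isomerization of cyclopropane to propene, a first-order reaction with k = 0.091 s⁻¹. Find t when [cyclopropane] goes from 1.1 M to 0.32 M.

13.57 s

Step 1: For first-order: t = ln([cyclopropane]₀/[cyclopropane])/k
Step 2: t = ln(1.1/0.32)/0.091
Step 3: t = ln(3.438)/0.091
Step 4: t = 1.235/0.091 = 13.57 s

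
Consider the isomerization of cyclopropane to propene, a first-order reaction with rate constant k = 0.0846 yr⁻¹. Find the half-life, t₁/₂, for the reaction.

8.193 yr

Step 1: For a first-order reaction, t₁/₂ = ln(2)/k
Step 2: t₁/₂ = ln(2)/0.0846
Step 3: t₁/₂ = 0.6931/0.0846 = 8.193 yr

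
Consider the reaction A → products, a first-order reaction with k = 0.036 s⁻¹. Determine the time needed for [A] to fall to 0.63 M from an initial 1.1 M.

15.48 s

Step 1: For first-order: t = ln([A]₀/[A])/k
Step 2: t = ln(1.1/0.63)/0.036
Step 3: t = ln(1.746)/0.036
Step 4: t = 0.5573/0.036 = 15.48 s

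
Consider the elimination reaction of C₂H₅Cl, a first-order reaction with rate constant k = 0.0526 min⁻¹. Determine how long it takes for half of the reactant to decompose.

13.18 min

Step 1: For a first-order reaction, t₁/₂ = ln(2)/k
Step 2: t₁/₂ = ln(2)/0.0526
Step 3: t₁/₂ = 0.6931/0.0526 = 13.18 min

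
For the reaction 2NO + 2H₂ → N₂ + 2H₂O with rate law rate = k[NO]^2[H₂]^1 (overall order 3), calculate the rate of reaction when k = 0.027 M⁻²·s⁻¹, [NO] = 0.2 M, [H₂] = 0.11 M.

0.0001188 M/s

Step 1: The rate law is rate = k[NO]^2[H₂]^1, overall order = 2+1 = 3
Step 2: Substitute values: rate = 0.027 × (0.2)^2 × (0.11)^1
Step 3: rate = 0.027 × 0.04 × 0.11 = 0.0001188 M/s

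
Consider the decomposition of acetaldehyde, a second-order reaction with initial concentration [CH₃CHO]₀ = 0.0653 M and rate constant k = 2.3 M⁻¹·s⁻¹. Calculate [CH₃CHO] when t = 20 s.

0.01631 M

Step 1: For a second-order reaction: 1/[CH₃CHO] = 1/[CH₃CHO]₀ + kt
Step 2: 1/[CH₃CHO] = 1/0.0653 + 2.3 × 20
Step 3: 1/[CH₃CHO] = 15.31 + 46 = 61.31
Step 4: [CH₃CHO] = 1/61.31 = 0.01631 M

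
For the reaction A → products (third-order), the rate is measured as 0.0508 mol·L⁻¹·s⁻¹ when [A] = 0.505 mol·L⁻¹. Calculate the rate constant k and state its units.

0.3944 (mol·L⁻¹)⁻²·s⁻¹

Step 1: rate = k[A]^3, so k = rate / [A]^3.
Step 2: k = 0.0508 / (0.505)^3 = 0.0508 / 0.1288.
Step 3: k = 0.3944 (mol·L⁻¹)⁻²·s⁻¹.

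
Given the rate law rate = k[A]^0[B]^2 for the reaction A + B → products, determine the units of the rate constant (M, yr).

M⁻¹·yr⁻¹

Step 1: Overall order = 0 + 2 = 2.
Step 2: rate has units M·yr⁻¹; [A]^0[B]^2 has units M^2.
Step 3: k = rate/([A]^0[B]^2), so units of k = M^(1-2)·yr⁻¹ = M⁻¹·yr⁻¹.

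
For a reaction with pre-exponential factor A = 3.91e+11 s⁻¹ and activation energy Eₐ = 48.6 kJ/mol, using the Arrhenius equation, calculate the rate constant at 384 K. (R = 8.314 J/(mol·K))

9.57e+04 s⁻¹

Step 1: Use the Arrhenius equation: k = A × exp(-Eₐ/RT)
Step 2: Convert Eₐ to J/mol: 48.6 kJ/mol = 48600 J/mol
Step 3: Calculate the exponent: -Eₐ/(RT) = -48600/(8.314 × 384) = -15.22282
Step 4: k = 3.91e+11 × exp(-15.22282)
Step 5: k = 3.91e+11 × 2.44801e-07 = 9.5717e+04 s⁻¹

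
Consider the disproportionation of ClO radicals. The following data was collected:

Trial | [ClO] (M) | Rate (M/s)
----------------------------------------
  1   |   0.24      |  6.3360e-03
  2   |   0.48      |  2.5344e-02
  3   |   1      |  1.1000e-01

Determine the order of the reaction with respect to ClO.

second order (2)

Step 1: Compare trials to find order n where rate₂/rate₁ = ([ClO]₂/[ClO]₁)^n
Step 2: rate₂/rate₁ = 2.5344e-02/6.3360e-03 = 4
Step 3: [ClO]₂/[ClO]₁ = 0.48/0.24 = 2
Step 4: n = ln(4)/ln(2) = 2.00 ≈ 2
Step 5: The reaction is second order in ClO.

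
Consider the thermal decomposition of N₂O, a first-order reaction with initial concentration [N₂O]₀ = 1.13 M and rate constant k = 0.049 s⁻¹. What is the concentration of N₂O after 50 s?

0.09751 M

Step 1: For a first-order reaction: [N₂O] = [N₂O]₀ × e^(-kt)
Step 2: [N₂O] = 1.13 × e^(-0.049 × 50)
Step 3: [N₂O] = 1.13 × e^(-2.45)
Step 4: [N₂O] = 1.13 × 0.0862936 = 0.09751 M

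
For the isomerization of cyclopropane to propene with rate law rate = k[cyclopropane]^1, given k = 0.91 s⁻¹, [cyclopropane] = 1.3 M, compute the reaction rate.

1.183 M/s

Step 1: Identify the rate law: rate = k[cyclopropane]^1
Step 2: Substitute values: rate = 0.91 × (1.3)^1
Step 3: Calculate: rate = 0.91 × 1.3 = 1.183 M/s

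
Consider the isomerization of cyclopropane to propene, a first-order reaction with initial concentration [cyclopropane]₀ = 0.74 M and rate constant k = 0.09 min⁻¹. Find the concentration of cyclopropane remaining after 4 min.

0.5163 M

Step 1: For a first-order reaction: [cyclopropane] = [cyclopropane]₀ × e^(-kt)
Step 2: [cyclopropane] = 0.74 × e^(-0.09 × 4)
Step 3: [cyclopropane] = 0.74 × e^(-0.36)
Step 4: [cyclopropane] = 0.74 × 0.697676 = 0.5163 M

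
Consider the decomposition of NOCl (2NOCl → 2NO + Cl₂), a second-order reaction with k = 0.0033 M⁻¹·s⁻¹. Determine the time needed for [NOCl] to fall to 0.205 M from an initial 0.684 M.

1035 s

Step 1: For second-order: t = (1/[NOCl] - 1/[NOCl]₀)/k
Step 2: t = (1/0.205 - 1/0.684)/0.0033
Step 3: t = (4.878 - 1.462)/0.0033
Step 4: t = 3.416/0.0033 = 1035 s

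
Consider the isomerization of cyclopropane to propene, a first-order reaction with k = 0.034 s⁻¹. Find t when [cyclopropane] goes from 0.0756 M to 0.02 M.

39.11 s

Step 1: For first-order: t = ln([cyclopropane]₀/[cyclopropane])/k
Step 2: t = ln(0.0756/0.02)/0.034
Step 3: t = ln(3.78)/0.034
Step 4: t = 1.33/0.034 = 39.11 s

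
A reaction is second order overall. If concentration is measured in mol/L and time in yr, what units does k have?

(mol/L)⁻¹·yr⁻¹

Step 1: For overall order n, rate = k × (concentration)^n.
Step 2: Rate has units mol/L·yr⁻¹; concentration term has units (mol/L)^2.
Step 3: k = rate / (concentration)^n, so units of k = (mol/L)^(1-2)·yr⁻¹ = (mol/L)⁻¹·yr⁻¹.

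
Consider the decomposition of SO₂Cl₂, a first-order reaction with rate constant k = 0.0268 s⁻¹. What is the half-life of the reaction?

25.86 s

Step 1: For a first-order reaction, t₁/₂ = ln(2)/k
Step 2: t₁/₂ = ln(2)/0.0268
Step 3: t₁/₂ = 0.6931/0.0268 = 25.86 s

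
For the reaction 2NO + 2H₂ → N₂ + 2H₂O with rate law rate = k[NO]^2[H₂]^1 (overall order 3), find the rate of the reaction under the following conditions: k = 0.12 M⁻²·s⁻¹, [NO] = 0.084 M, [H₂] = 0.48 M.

0.0004064 M/s

Step 1: The rate law is rate = k[NO]^2[H₂]^1, overall order = 2+1 = 3
Step 2: Substitute values: rate = 0.12 × (0.084)^2 × (0.48)^1
Step 3: rate = 0.12 × 0.007056 × 0.48 = 0.000406426 M/s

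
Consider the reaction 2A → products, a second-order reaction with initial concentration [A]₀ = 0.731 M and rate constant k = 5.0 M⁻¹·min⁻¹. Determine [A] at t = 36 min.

0.005514 M

Step 1: For a second-order reaction: 1/[A] = 1/[A]₀ + kt
Step 2: 1/[A] = 1/0.731 + 5.0 × 36
Step 3: 1/[A] = 1.368 + 180 = 181.4
Step 4: [A] = 1/181.4 = 0.005514 M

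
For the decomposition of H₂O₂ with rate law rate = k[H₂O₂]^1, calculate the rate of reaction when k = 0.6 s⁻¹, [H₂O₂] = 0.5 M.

0.3 M/s

Step 1: Identify the rate law: rate = k[H₂O₂]^1
Step 2: Substitute values: rate = 0.6 × (0.5)^1
Step 3: Calculate: rate = 0.6 × 0.5 = 0.3 M/s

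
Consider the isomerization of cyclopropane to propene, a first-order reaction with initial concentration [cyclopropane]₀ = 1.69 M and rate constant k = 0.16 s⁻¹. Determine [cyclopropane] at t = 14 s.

0.1799 M

Step 1: For a first-order reaction: [cyclopropane] = [cyclopropane]₀ × e^(-kt)
Step 2: [cyclopropane] = 1.69 × e^(-0.16 × 14)
Step 3: [cyclopropane] = 1.69 × e^(-2.24)
Step 4: [cyclopropane] = 1.69 × 0.106459 = 0.1799 M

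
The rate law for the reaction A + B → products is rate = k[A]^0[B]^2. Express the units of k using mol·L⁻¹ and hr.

(mol·L⁻¹)⁻¹·hr⁻¹

Step 1: Overall order = 0 + 2 = 2.
Step 2: rate has units mol·L⁻¹·hr⁻¹; [A]^0[B]^2 has units (mol·L⁻¹)^2.
Step 3: k = rate/([A]^0[B]^2), so units of k = (mol·L⁻¹)^(1-2)·hr⁻¹ = (mol·L⁻¹)⁻¹·hr⁻¹.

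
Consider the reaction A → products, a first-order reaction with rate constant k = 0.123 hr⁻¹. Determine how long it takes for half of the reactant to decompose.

5.635 hr

Step 1: For a first-order reaction, t₁/₂ = ln(2)/k
Step 2: t₁/₂ = ln(2)/0.123
Step 3: t₁/₂ = 0.6931/0.123 = 5.635 hr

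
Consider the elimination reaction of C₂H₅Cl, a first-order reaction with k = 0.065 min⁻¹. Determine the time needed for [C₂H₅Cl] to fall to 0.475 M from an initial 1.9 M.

21.33 min

Step 1: For first-order: t = ln([C₂H₅Cl]₀/[C₂H₅Cl])/k
Step 2: t = ln(1.9/0.475)/0.065
Step 3: t = ln(4)/0.065
Step 4: t = 1.386/0.065 = 21.33 min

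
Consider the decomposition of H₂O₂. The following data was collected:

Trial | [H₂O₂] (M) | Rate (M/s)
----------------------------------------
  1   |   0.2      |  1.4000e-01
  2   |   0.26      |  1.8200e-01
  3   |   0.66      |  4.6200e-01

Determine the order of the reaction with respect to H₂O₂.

first order (1)

Step 1: Compare trials to find order n where rate₂/rate₁ = ([H₂O₂]₂/[H₂O₂]₁)^n
Step 2: rate₂/rate₁ = 1.8200e-01/1.4000e-01 = 1.3
Step 3: [H₂O₂]₂/[H₂O₂]₁ = 0.26/0.2 = 1.3
Step 4: n = ln(1.3)/ln(1.3) = 1.00 ≈ 1
Step 5: The reaction is first order in H₂O₂.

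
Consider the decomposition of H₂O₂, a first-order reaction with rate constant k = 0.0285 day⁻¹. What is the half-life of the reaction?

24.32 day

Step 1: For a first-order reaction, t₁/₂ = ln(2)/k
Step 2: t₁/₂ = ln(2)/0.0285
Step 3: t₁/₂ = 0.6931/0.0285 = 24.32 day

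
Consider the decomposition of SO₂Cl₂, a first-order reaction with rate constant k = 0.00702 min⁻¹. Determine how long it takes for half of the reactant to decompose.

98.74 min

Step 1: For a first-order reaction, t₁/₂ = ln(2)/k
Step 2: t₁/₂ = ln(2)/0.00702
Step 3: t₁/₂ = 0.6931/0.00702 = 98.74 min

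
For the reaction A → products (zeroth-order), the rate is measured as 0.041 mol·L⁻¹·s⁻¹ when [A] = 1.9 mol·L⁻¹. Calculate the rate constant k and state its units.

0.041 mol·L⁻¹·s⁻¹

Step 1: For a zeroth-order reaction, rate = k (independent of concentration).
Step 2: k = rate = 0.041 mol·L⁻¹·s⁻¹.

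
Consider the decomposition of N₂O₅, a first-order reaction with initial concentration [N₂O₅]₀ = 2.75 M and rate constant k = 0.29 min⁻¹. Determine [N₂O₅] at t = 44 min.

7.902e-06 M

Step 1: For a first-order reaction: [N₂O₅] = [N₂O₅]₀ × e^(-kt)
Step 2: [N₂O₅] = 2.75 × e^(-0.29 × 44)
Step 3: [N₂O₅] = 2.75 × e^(-12.76)
Step 4: [N₂O₅] = 2.75 × 2.87344e-06 = 7.902e-06 M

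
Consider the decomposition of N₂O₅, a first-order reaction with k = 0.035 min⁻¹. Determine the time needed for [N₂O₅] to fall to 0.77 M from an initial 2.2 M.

29.99 min

Step 1: For first-order: t = ln([N₂O₅]₀/[N₂O₅])/k
Step 2: t = ln(2.2/0.77)/0.035
Step 3: t = ln(2.857)/0.035
Step 4: t = 1.05/0.035 = 29.99 min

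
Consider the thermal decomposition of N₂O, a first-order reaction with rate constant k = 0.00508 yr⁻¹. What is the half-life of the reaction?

136.4 yr

Step 1: For a first-order reaction, t₁/₂ = ln(2)/k
Step 2: t₁/₂ = ln(2)/0.00508
Step 3: t₁/₂ = 0.6931/0.00508 = 136.4 yr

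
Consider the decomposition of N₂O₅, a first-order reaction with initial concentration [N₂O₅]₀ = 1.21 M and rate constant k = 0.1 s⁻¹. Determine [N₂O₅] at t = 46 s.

0.01216 M

Step 1: For a first-order reaction: [N₂O₅] = [N₂O₅]₀ × e^(-kt)
Step 2: [N₂O₅] = 1.21 × e^(-0.1 × 46)
Step 3: [N₂O₅] = 1.21 × e^(-4.6)
Step 4: [N₂O₅] = 1.21 × 0.0100518 = 0.01216 M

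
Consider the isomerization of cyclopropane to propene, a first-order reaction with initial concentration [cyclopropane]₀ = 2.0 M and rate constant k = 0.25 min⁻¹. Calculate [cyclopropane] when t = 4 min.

0.7358 M

Step 1: For a first-order reaction: [cyclopropane] = [cyclopropane]₀ × e^(-kt)
Step 2: [cyclopropane] = 2.0 × e^(-0.25 × 4)
Step 3: [cyclopropane] = 2.0 × e^(-1)
Step 4: [cyclopropane] = 2.0 × 0.367879 = 0.7358 M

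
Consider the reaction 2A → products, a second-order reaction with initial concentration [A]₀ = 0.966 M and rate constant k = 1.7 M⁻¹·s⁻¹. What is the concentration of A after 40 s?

0.01449 M

Step 1: For a second-order reaction: 1/[A] = 1/[A]₀ + kt
Step 2: 1/[A] = 1/0.966 + 1.7 × 40
Step 3: 1/[A] = 1.035 + 68 = 69.04
Step 4: [A] = 1/69.04 = 0.01449 M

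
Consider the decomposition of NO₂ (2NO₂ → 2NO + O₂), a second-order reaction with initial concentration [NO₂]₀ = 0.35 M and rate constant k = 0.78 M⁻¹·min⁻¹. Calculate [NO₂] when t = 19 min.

0.05657 M

Step 1: For a second-order reaction: 1/[NO₂] = 1/[NO₂]₀ + kt
Step 2: 1/[NO₂] = 1/0.35 + 0.78 × 19
Step 3: 1/[NO₂] = 2.857 + 14.82 = 17.68
Step 4: [NO₂] = 1/17.68 = 0.05657 M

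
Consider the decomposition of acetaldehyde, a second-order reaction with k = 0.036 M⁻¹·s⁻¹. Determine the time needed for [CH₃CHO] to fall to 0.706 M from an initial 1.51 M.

20.95 s

Step 1: For second-order: t = (1/[CH₃CHO] - 1/[CH₃CHO]₀)/k
Step 2: t = (1/0.706 - 1/1.51)/0.036
Step 3: t = (1.416 - 0.6623)/0.036
Step 4: t = 0.7542/0.036 = 20.95 s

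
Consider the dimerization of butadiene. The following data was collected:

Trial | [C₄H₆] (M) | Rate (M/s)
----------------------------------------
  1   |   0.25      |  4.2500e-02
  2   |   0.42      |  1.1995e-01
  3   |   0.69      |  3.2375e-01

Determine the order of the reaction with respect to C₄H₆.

second order (2)

Step 1: Compare trials to find order n where rate₂/rate₁ = ([C₄H₆]₂/[C₄H₆]₁)^n
Step 2: rate₂/rate₁ = 1.1995e-01/4.2500e-02 = 2.822
Step 3: [C₄H₆]₂/[C₄H₆]₁ = 0.42/0.25 = 1.68
Step 4: n = ln(2.822)/ln(1.68) = 2.00 ≈ 2
Step 5: The reaction is second order in C₄H₆.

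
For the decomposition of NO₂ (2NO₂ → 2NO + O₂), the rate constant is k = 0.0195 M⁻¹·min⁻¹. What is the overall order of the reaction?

second order (2)

Step 1: The units of k for an nth-order reaction are (concentration)^(1-n)·(time)⁻¹.
Step 2: Here k has units M⁻¹·min⁻¹, so the concentration exponent is -1.
Step 3: 1 - n = -1 ⇒ n = 2. The reaction is second order.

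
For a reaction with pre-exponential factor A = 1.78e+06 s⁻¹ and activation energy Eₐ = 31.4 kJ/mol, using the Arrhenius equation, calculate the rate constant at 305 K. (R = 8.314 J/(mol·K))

7.46e+00 s⁻¹

Step 1: Use the Arrhenius equation: k = A × exp(-Eₐ/RT)
Step 2: Convert Eₐ to J/mol: 31.4 kJ/mol = 31400 J/mol
Step 3: Calculate the exponent: -Eₐ/(RT) = -31400/(8.314 × 305) = -12.38283
Step 4: k = 1.78e+06 × exp(-12.38283)
Step 5: k = 1.78e+06 × 4.18992e-06 = 7.4581e+00 s⁻¹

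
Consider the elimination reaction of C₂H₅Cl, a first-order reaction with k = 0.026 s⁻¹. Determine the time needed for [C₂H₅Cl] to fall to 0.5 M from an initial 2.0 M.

53.32 s

Step 1: For first-order: t = ln([C₂H₅Cl]₀/[C₂H₅Cl])/k
Step 2: t = ln(2.0/0.5)/0.026
Step 3: t = ln(4)/0.026
Step 4: t = 1.386/0.026 = 53.32 s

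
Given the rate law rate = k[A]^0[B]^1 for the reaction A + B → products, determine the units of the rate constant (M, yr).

yr⁻¹

Step 1: Overall order = 0 + 1 = 1.
Step 2: rate has units M·yr⁻¹; [A]^0[B]^1 has units M^1.
Step 3: k = rate/([A]^0[B]^1), so units of k = M^(1-1)·yr⁻¹ = yr⁻¹.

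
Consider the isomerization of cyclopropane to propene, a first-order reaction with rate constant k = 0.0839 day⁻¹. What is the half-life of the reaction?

8.262 day

Step 1: For a first-order reaction, t₁/₂ = ln(2)/k
Step 2: t₁/₂ = ln(2)/0.0839
Step 3: t₁/₂ = 0.6931/0.0839 = 8.262 day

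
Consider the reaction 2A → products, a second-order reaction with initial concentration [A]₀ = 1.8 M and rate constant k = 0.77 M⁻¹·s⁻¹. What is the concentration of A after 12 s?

0.1021 M

Step 1: For a second-order reaction: 1/[A] = 1/[A]₀ + kt
Step 2: 1/[A] = 1/1.8 + 0.77 × 12
Step 3: 1/[A] = 0.5556 + 9.24 = 9.796
Step 4: [A] = 1/9.796 = 0.1021 M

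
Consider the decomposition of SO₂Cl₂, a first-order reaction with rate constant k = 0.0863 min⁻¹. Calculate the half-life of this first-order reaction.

8.032 min

Step 1: For a first-order reaction, t₁/₂ = ln(2)/k
Step 2: t₁/₂ = ln(2)/0.0863
Step 3: t₁/₂ = 0.6931/0.0863 = 8.032 min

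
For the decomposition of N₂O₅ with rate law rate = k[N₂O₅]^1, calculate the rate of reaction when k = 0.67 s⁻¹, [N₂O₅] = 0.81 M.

0.5427 M/s

Step 1: Identify the rate law: rate = k[N₂O₅]^1
Step 2: Substitute values: rate = 0.67 × (0.81)^1
Step 3: Calculate: rate = 0.67 × 0.81 = 0.5427 M/s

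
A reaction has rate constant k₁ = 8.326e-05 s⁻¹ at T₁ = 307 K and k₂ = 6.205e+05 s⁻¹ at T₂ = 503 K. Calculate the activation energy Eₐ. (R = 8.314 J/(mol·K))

148.9 kJ/mol

Step 1: Use the two-temperature Arrhenius form: ln(k₂/k₁) = -Eₐ/R × (1/T₂ - 1/T₁)
Step 2: ln(k₂/k₁) = ln(6.205e+05/8.326e-05) = ln(7.45256e+09) = 22.7318
Step 3: 1/T₂ - 1/T₁ = 1/503 - 1/307 = -1.269257e-03 K⁻¹
Step 4: Eₐ = -R × ln(k₂/k₁) / (1/T₂ - 1/T₁) = -8.314 × 22.7318 / -1.269257e-03
Step 5: Eₐ = 1.4890e+05 J/mol = 148.9 kJ/mol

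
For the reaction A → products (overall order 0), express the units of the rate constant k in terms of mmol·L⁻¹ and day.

mmol·L⁻¹·day⁻¹

Step 1: For overall order n, rate = k × (concentration)^n.
Step 2: Rate has units mmol·L⁻¹·day⁻¹; concentration term has units (mmol·L⁻¹)^0.
Step 3: k = rate / (concentration)^n, so units of k = (mmol·L⁻¹)^(1-0)·day⁻¹ = mmol·L⁻¹·day⁻¹.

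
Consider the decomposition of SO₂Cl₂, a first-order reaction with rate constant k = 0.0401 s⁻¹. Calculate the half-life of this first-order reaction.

17.29 s

Step 1: For a first-order reaction, t₁/₂ = ln(2)/k
Step 2: t₁/₂ = ln(2)/0.0401
Step 3: t₁/₂ = 0.6931/0.0401 = 17.29 s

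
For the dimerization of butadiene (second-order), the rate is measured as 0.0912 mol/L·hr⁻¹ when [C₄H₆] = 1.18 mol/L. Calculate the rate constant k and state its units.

0.0655 (mol/L)⁻¹·hr⁻¹

Step 1: rate = k[C₄H₆]^2, so k = rate / [C₄H₆]^2.
Step 2: k = 0.0912 / (1.18)^2 = 0.0912 / 1.392.
Step 3: k = 0.0655 (mol/L)⁻¹·hr⁻¹.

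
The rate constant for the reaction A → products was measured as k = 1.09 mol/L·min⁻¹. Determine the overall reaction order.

zeroth order (0)

Step 1: The units of k for an nth-order reaction are (concentration)^(1-n)·(time)⁻¹.
Step 2: Here k has units mol/L·min⁻¹, so the concentration exponent is 1.
Step 3: 1 - n = 1 ⇒ n = 0. The reaction is zeroth order.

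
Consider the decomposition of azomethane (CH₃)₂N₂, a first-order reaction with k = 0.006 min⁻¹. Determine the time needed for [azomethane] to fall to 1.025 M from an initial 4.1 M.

231 min

Step 1: For first-order: t = ln([azomethane]₀/[azomethane])/k
Step 2: t = ln(4.1/1.025)/0.006
Step 3: t = ln(4)/0.006
Step 4: t = 1.386/0.006 = 231 min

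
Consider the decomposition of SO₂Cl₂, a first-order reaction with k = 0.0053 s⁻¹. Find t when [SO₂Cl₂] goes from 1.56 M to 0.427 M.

244.5 s

Step 1: For first-order: t = ln([SO₂Cl₂]₀/[SO₂Cl₂])/k
Step 2: t = ln(1.56/0.427)/0.0053
Step 3: t = ln(3.653)/0.0053
Step 4: t = 1.296/0.0053 = 244.5 s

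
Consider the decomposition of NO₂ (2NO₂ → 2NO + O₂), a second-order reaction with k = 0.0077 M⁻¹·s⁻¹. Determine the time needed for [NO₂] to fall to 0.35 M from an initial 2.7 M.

323 s

Step 1: For second-order: t = (1/[NO₂] - 1/[NO₂]₀)/k
Step 2: t = (1/0.35 - 1/2.7)/0.0077
Step 3: t = (2.857 - 0.3704)/0.0077
Step 4: t = 2.487/0.0077 = 323 s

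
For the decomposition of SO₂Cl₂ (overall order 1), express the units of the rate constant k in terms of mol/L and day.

day⁻¹

Step 1: For overall order n, rate = k × (concentration)^n.
Step 2: Rate has units mol/L·day⁻¹; concentration term has units (mol/L)^1.
Step 3: k = rate / (concentration)^n, so units of k = (mol/L)^(1-1)·day⁻¹ = day⁻¹.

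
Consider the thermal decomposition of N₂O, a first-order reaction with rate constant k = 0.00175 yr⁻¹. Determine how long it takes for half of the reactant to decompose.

396.1 yr

Step 1: For a first-order reaction, t₁/₂ = ln(2)/k
Step 2: t₁/₂ = ln(2)/0.00175
Step 3: t₁/₂ = 0.6931/0.00175 = 396.1 yr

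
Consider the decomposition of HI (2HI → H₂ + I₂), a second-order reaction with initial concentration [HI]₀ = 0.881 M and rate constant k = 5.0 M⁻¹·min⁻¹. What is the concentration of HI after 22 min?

0.008998 M

Step 1: For a second-order reaction: 1/[HI] = 1/[HI]₀ + kt
Step 2: 1/[HI] = 1/0.881 + 5.0 × 22
Step 3: 1/[HI] = 1.135 + 110 = 111.1
Step 4: [HI] = 1/111.1 = 0.008998 M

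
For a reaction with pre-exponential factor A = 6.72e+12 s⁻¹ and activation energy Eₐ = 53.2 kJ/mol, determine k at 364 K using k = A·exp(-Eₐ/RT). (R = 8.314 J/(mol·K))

1.56e+05 s⁻¹

Step 1: Use the Arrhenius equation: k = A × exp(-Eₐ/RT)
Step 2: Convert Eₐ to J/mol: 53.2 kJ/mol = 53200 J/mol
Step 3: Calculate the exponent: -Eₐ/(RT) = -53200/(8.314 × 364) = -17.57925
Step 4: k = 6.72e+12 × exp(-17.57925)
Step 5: k = 6.72e+12 × 2.31968e-08 = 1.5588e+05 s⁻¹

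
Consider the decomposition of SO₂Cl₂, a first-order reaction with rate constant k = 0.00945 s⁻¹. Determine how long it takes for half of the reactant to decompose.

73.35 s

Step 1: For a first-order reaction, t₁/₂ = ln(2)/k
Step 2: t₁/₂ = ln(2)/0.00945
Step 3: t₁/₂ = 0.6931/0.00945 = 73.35 s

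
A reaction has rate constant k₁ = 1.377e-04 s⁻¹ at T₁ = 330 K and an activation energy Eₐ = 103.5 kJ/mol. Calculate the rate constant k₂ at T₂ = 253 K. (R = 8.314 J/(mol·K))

1.421e-09 s⁻¹

Step 1: Use the two-temperature Arrhenius form: ln(k₂/k₁) = -Eₐ/R × (1/T₂ - 1/T₁)
Step 2: Convert Eₐ to J/mol: 103.5 kJ/mol = 103500 J/mol
Step 3: 1/T₂ - 1/T₁ = 1/253 - 1/330 = 9.222661e-04 K⁻¹
Step 4: ln(k₂/k₁) = -103500/8.314 × 9.222661e-04 = -11.48118
Step 5: k₂ = k₁ × exp(-11.48118) = 1.377e-04 × 1.03225e-05 = 1.421e-09 s⁻¹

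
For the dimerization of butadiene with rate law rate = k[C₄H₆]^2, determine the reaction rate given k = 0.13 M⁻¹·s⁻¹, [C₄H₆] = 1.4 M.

0.2548 M/s

Step 1: Identify the rate law: rate = k[C₄H₆]^2
Step 2: Substitute values: rate = 0.13 × (1.4)^2
Step 3: Calculate: rate = 0.13 × 1.96 = 0.2548 M/s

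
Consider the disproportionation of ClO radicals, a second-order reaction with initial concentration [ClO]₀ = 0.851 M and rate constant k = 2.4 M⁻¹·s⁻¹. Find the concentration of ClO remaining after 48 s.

0.008593 M

Step 1: For a second-order reaction: 1/[ClO] = 1/[ClO]₀ + kt
Step 2: 1/[ClO] = 1/0.851 + 2.4 × 48
Step 3: 1/[ClO] = 1.175 + 115.2 = 116.4
Step 4: [ClO] = 1/116.4 = 0.008593 M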